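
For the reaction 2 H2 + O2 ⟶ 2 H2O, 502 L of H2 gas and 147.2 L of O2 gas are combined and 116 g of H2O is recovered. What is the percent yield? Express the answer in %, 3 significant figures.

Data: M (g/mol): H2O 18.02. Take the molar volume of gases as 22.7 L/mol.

n(H2) = 502.0 / 22.7 = 22.11 mol
n(O2) = 147.2 / 22.7 = 6.485 mol
n/ν → H2: 11.06, O2: 6.485; O2 is limiting.
theoretical n(H2O) = (2/1) × 6.485 = 12.97 mol → 233.7 g
% yield = 116 / 233.7 × 100 = 49.64 %

49.6 %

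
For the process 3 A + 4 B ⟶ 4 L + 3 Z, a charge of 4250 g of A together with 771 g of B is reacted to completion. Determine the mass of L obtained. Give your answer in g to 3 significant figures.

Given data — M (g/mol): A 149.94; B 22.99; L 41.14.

n(A) = 4250 / 149.94 = 28.34 mol
n(B) = 771.0 / 22.99 = 33.54 mol
n/ν for A = 28.34/3 = 9.447
n/ν for B = 33.54/4 = 8.385
Smallest n/ν is B → limiting reagent.
n(L) = (4/4) × 33.54 = 33.54 mol
mass = 33.54 × 41.14 = 1380 g

1380 g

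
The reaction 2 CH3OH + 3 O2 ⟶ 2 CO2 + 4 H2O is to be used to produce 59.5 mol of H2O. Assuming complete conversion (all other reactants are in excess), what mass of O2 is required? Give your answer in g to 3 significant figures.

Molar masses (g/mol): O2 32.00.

1430 g

n(H2O) = 59.50 mol
n(O2) = (3/4) × 59.50 = 44.63 mol
mass = 44.63 × 32.00 = 1428 g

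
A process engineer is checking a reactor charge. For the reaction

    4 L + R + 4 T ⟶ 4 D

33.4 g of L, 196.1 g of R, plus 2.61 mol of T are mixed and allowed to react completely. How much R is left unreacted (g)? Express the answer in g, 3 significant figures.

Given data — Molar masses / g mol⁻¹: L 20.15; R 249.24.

92.8 g

n(L) = 33.40 / 20.15 = 1.658 mol
n(R) = 196.1 / 249.24 = 0.7868 mol
n(T) = 2.610 mol
n/ν for L = 1.658/4 = 0.4145
n/ν for R = 0.7868/1 = 0.7868
n/ν for T = 2.610/4 = 0.6525
Smallest n/ν is L → limiting reagent.
R consumed = (1/4) × 1.658 = 0.4145 mol
R remaining = 0.7868 − 0.4145 = 0.3723 mol
mass = 0.3723 × 249.24 = 92.79 g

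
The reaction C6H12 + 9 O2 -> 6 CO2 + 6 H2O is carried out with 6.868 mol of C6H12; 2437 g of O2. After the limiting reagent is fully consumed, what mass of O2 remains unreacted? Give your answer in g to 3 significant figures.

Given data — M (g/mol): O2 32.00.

459 g

n(C6H12) = 6.868 mol
n(O2) = 2437 / 32.00 = 76.16 mol
n/ν for C6H12 = 6.868/1 = 6.868
n/ν for O2 = 76.16/9 = 8.462
Smallest n/ν is C6H12 → limiting reagent.
O2 consumed = (9/1) × 6.868 = 61.81 mol
O2 remaining = 76.16 − 61.81 = 14.35 mol
mass = 14.35 × 32.00 = 459.2 g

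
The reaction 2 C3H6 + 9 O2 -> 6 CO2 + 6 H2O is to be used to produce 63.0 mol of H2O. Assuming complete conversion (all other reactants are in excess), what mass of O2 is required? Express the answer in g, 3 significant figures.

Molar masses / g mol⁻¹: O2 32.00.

3020 g

n(H2O) = 63.00 mol
n(O2) = (9/6) × 63.00 = 94.50 mol
mass = 94.50 × 32.00 = 3024 g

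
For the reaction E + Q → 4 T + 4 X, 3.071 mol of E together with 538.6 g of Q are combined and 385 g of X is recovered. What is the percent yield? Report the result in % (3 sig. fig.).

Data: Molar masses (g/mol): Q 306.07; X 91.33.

59.9 %

n(E) = 3.071 mol
n(Q) = 538.6 / 306.07 = 1.760 mol
n/ν for E = 3.071/1 = 3.071
n/ν for Q = 1.760/1 = 1.760
Smallest n/ν is Q → limiting reagent.
theoretical n(X) = (4/1) × 1.760 = 7.040 mol → 643.0 g
% yield = 385 / 643.0 × 100 = 59.88 %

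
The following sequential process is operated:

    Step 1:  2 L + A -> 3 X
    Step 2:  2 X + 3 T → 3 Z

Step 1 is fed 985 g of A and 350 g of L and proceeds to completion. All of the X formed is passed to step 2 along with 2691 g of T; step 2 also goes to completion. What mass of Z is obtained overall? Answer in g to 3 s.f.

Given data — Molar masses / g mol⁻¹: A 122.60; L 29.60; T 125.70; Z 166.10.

Step 1:
n(A) = 985.0 / 122.60 = 8.034 mol
n(L) = 350.0 / 29.60 = 11.82 mol
n/ν for A = 8.034/1 = 8.034
n/ν for L = 11.82/2 = 5.910
Smallest n/ν is L → limiting reagent.
n(X) produced = (3/2) × 11.82 = 17.73 mol
Step 2:
n(X) available = 17.73 mol
n(T) = 2691 / 125.70 = 21.41 mol
n/ν for X = 17.73/2 = 8.865
n/ν for T = 21.41/3 = 7.137
Smallest n/ν is T → limiting reagent.
n(Z) = (3/3) × 21.41 = 21.41 mol
mass = 21.41 × 166.10 = 3556 g

3560 g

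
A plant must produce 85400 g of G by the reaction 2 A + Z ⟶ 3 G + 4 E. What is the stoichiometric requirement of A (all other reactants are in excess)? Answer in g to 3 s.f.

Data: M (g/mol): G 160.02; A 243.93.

86800 g

n(G) = 85400 / 160.02 = 533.7 mol
n(A) = (2/3) × 533.7 = 355.8 mol
mass = 355.8 × 243.93 = 86790 g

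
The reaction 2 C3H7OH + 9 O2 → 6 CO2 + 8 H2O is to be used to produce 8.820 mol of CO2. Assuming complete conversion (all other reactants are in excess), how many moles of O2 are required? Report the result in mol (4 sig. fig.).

13.23 mol

n(CO2) = 8.820 mol
n(O2) = (9/6) × 8.820 = 13.23 mol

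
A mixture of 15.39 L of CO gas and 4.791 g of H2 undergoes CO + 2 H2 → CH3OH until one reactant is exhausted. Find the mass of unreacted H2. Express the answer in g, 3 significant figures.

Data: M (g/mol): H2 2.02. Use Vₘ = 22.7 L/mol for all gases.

n(CO) = 15.39 / 22.7 = 0.6780 mol
n(H2) = 4.791 / 2.02 = 2.372 mol
n/ν → CO: 0.6780, H2: 1.186; CO is limiting.
H2 consumed = (2/1) × 0.6780 = 1.356 mol
H2 remaining = 2.372 − 1.356 = 1.016 mol
mass = 1.016 × 2.02 = 2.052 g

2.05 g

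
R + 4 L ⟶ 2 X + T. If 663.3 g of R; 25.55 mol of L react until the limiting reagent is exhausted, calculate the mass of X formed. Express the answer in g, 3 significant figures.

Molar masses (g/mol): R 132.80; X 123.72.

1240 g

n(R) = 663.3 / 132.80 = 4.995 mol
n(L) = 25.55 mol
n/ν → R: 4.995, L: 6.388; R is limiting.
n(X) = (2/1) × 4.995 = 9.990 mol
mass = 9.990 × 123.72 = 1236 g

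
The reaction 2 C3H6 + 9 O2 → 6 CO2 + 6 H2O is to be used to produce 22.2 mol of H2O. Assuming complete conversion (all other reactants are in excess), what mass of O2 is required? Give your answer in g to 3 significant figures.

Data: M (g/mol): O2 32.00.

1070 g

n(H2O) = 22.20 mol
n(O2) = (9/6) × 22.20 = 33.30 mol
mass = 33.30 × 32.00 = 1066 g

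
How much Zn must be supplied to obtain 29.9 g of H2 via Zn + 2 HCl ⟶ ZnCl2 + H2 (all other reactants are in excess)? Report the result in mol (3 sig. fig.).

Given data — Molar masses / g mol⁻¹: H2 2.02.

n(H2) = 29.9 / 2.02 = 14.80 mol
n(Zn) = (1/1) × 14.80 = 14.80 mol

14.8 mol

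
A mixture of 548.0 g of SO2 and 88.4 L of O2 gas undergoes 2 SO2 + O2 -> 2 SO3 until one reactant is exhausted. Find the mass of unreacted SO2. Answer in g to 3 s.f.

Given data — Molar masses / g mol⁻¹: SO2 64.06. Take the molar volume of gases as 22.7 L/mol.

n(SO2) = 548.0 / 64.06 = 8.554 mol
n(O2) = 88.40 / 22.7 = 3.894 mol
n/ν → SO2: 4.277, O2: 3.894; O2 is limiting.
SO2 consumed = (2/1) × 3.894 = 7.788 mol
SO2 remaining = 8.554 − 7.788 = 0.7660 mol
mass = 0.7660 × 64.06 = 49.07 g

49.1 g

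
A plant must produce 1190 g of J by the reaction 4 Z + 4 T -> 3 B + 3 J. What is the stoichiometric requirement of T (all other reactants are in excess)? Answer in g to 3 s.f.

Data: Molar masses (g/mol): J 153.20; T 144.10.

1490 g

n(J) = 1190 / 153.20 = 7.768 mol
n(T) = (4/3) × 7.768 = 10.36 mol
mass = 10.36 × 144.10 = 1493 g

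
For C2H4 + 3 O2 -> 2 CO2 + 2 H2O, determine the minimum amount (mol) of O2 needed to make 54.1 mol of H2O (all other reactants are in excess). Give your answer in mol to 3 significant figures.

n(H2O) = 54.10 mol
n(O2) = (3/2) × 54.10 = 81.15 mol

81.2 mol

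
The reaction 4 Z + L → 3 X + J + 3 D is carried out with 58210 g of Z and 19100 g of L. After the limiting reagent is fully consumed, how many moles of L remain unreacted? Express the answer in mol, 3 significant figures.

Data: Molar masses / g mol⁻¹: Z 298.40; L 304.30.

n(Z) = 58210 / 298.40 = 195.1 mol
n(L) = 19100 / 304.30 = 62.77 mol
n/ν for Z = 195.1/4 = 48.78
n/ν for L = 62.77/1 = 62.77
Smallest n/ν is Z → limiting reagent.
L consumed = (1/4) × 195.1 = 48.78 mol
L remaining = 62.77 − 48.78 = 13.99 mol

14.0 mol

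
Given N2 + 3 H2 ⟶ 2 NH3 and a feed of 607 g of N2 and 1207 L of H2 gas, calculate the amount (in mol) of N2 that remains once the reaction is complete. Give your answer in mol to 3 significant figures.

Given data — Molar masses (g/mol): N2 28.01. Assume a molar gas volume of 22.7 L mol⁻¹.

3.95 mol

n(N2) = 607.0 / 28.01 = 21.67 mol
n(H2) = 1207 / 22.7 = 53.17 mol
n/ν for N2 = 21.67/1 = 21.67
n/ν for H2 = 53.17/3 = 17.72
Smallest n/ν is H2 → limiting reagent.
N2 consumed = (1/3) × 53.17 = 17.72 mol
N2 remaining = 21.67 − 17.72 = 3.950 mol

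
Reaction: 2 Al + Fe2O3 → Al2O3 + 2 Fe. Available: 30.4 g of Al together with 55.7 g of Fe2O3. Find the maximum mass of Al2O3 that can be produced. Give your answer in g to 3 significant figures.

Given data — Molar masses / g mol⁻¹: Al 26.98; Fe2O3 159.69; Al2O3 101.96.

35.6 g

n(Al) = 30.40 / 26.98 = 1.127 mol
n(Fe2O3) = 55.70 / 159.69 = 0.3488 mol
n/ν for Al = 1.127/2 = 0.5635
n/ν for Fe2O3 = 0.3488/1 = 0.3488
Smallest n/ν is Fe2O3 → limiting reagent.
n(Al2O3) = (1/1) × 0.3488 = 0.3488 mol
mass = 0.3488 × 101.96 = 35.56 g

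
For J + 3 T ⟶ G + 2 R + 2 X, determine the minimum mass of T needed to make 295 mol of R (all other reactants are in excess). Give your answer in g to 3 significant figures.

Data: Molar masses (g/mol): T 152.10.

67300 g

n(R) = 295.0 mol
n(T) = (3/2) × 295.0 = 442.5 mol
mass = 442.5 × 152.10 = 67300 g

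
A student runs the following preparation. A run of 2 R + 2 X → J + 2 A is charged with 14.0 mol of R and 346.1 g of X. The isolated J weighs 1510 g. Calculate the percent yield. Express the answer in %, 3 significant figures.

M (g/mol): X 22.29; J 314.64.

68.6 %

n(R) = 14.00 mol
n(X) = 346.1 / 22.29 = 15.53 mol
n/ν → R: 7.000, X: 7.765; R is limiting.
theoretical n(J) = (1/2) × 14.00 = 7.000 mol → 2202 g
% yield = 1510 / 2202 × 100 = 68.57 %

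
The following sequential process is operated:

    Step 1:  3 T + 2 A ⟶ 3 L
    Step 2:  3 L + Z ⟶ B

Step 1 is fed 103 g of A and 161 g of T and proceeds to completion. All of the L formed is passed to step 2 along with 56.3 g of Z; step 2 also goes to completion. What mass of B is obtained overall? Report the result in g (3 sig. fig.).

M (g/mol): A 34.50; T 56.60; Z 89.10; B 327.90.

Step 1:
n(A) = 103.0 / 34.50 = 2.986 mol
n(T) = 161.0 / 56.60 = 2.845 mol
n/ν for A = 2.986/2 = 1.493
n/ν for T = 2.845/3 = 0.9483
Smallest n/ν is T → limiting reagent.
n(L) produced = (3/3) × 2.845 = 2.845 mol
Step 2:
n(L) available = 2.845 mol
n(Z) = 56.30 / 89.10 = 0.6319 mol
n/ν for L = 2.845/3 = 0.9483
n/ν for Z = 0.6319/1 = 0.6319
Smallest n/ν is Z → limiting reagent.
n(B) = (1/1) × 0.6319 = 0.6319 mol
mass = 0.6319 × 327.90 = 207.2 g

207 g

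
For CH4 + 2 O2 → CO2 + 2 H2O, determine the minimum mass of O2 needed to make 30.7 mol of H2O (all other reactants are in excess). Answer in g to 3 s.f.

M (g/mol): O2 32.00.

982 g

n(H2O) = 30.70 mol
n(O2) = (2/2) × 30.70 = 30.70 mol
mass = 30.70 × 32.00 = 982.4 g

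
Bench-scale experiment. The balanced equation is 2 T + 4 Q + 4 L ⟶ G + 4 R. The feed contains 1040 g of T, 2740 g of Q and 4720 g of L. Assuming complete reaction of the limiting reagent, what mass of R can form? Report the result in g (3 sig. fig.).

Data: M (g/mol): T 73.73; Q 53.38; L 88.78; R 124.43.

n(T) = 1040 / 73.73 = 14.11 mol
n(Q) = 2740 / 53.38 = 51.33 mol
n(L) = 4720 / 88.78 = 53.17 mol
n/ν → T: 7.055, Q: 12.83, L: 13.29; T is limiting.
n(R) = (4/2) × 14.11 = 28.22 mol
mass = 28.22 × 124.43 = 3511 g

3510 g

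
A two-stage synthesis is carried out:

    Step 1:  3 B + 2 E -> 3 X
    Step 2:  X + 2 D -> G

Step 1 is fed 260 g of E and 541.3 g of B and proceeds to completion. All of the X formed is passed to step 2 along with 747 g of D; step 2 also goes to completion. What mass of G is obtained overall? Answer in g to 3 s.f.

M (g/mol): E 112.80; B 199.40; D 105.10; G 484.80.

1320 g

Step 1:
n(E) = 260.0 / 112.80 = 2.305 mol
n(B) = 541.3 / 199.40 = 2.715 mol
n/ν for E = 2.305/2 = 1.153
n/ν for B = 2.715/3 = 0.9050
Smallest n/ν is B → limiting reagent.
n(X) produced = (3/3) × 2.715 = 2.715 mol
Step 2:
n(X) available = 2.715 mol
n(D) = 747.0 / 105.10 = 7.108 mol
n/ν for X = 2.715/1 = 2.715
n/ν for D = 7.108/2 = 3.554
Smallest n/ν is X → limiting reagent.
n(G) = (1/1) × 2.715 = 2.715 mol
mass = 2.715 × 484.80 = 1316 g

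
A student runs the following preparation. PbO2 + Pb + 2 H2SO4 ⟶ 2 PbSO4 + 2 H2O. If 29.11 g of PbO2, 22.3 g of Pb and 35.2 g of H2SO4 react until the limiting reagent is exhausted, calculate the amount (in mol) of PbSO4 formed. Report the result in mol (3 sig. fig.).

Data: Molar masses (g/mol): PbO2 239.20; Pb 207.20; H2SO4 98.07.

n(PbO2) = 29.11 / 239.20 = 0.1217 mol
n(Pb) = 22.30 / 207.20 = 0.1076 mol
n(H2SO4) = 35.20 / 98.07 = 0.3589 mol
n/ν → PbO2: 0.1217, Pb: 0.1076, H2SO4: 0.1795; Pb is limiting.
n(PbSO4) = (2/1) × 0.1076 = 0.2152 mol

0.215 mol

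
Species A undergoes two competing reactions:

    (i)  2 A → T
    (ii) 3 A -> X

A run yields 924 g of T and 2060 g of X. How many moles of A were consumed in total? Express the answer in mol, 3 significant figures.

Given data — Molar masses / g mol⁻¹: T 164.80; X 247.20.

36.2 mol

n(T) = 924 / 164.80 = 5.607 mol
n(X) = 2060 / 247.20 = 8.333 mol
n(A) via (i) = (2/1)×5.607 = 11.21 mol
n(A) via (ii) = (3/1)×8.333 = 25.00 mol
total n(A) = 11.21 + 25.00 = 36.21 mol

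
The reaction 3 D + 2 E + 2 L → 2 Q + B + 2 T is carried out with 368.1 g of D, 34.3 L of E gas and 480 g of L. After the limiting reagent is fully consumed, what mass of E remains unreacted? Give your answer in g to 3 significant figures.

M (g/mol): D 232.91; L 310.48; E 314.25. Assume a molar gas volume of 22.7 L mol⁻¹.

144 g

n(D) = 368.1 / 232.91 = 1.580 mol
n(E) = 34.30 / 22.7 = 1.511 mol
n(L) = 480.0 / 310.48 = 1.546 mol
n/ν → D: 0.5267, E: 0.7555, L: 0.7730; D is limiting.
E consumed = (2/3) × 1.580 = 1.053 mol
E remaining = 1.511 − 1.053 = 0.4580 mol
mass = 0.4580 × 314.25 = 143.9 g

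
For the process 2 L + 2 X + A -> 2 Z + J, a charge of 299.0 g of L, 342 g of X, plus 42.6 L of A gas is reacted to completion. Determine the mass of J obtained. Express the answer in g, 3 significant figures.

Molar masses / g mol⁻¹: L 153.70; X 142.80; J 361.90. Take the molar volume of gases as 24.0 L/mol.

n(L) = 299.0 / 153.70 = 1.945 mol
n(X) = 342.0 / 142.80 = 2.395 mol
n(A) = 42.60 / 24.0 = 1.775 mol
n/ν for L = 1.945/2 = 0.9725
n/ν for X = 2.395/2 = 1.198
n/ν for A = 1.775/1 = 1.775
Smallest n/ν is L → limiting reagent.
n(J) = (1/2) × 1.945 = 0.9725 mol
mass = 0.9725 × 361.90 = 351.9 g

352 g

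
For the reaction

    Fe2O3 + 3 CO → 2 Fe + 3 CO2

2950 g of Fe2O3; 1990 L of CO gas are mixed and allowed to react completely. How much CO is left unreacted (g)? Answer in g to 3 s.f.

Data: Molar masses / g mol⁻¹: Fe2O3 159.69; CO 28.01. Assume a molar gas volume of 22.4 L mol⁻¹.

n(Fe2O3) = 2950 / 159.69 = 18.47 mol
n(CO) = 1990 / 22.4 = 88.84 mol
n/ν → Fe2O3: 18.47, CO: 29.61; Fe2O3 is limiting.
CO consumed = (3/1) × 18.47 = 55.41 mol
CO remaining = 88.84 − 55.41 = 33.43 mol
mass = 33.43 × 28.01 = 936.4 g

936 g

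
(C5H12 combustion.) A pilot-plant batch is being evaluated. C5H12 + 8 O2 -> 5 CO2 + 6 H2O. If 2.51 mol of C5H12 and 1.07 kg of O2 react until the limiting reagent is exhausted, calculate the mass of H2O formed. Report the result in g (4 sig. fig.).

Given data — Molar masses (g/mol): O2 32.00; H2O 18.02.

n(C5H12) = 2.510 mol
n(O2) = 1.070×1000 / 32.00 = 33.44 mol
n/ν → C5H12: 2.510, O2: 4.180; C5H12 is limiting.
n(H2O) = (6/1) × 2.510 = 15.06 mol
mass = 15.06 × 18.02 = 271.4 g

271.4 g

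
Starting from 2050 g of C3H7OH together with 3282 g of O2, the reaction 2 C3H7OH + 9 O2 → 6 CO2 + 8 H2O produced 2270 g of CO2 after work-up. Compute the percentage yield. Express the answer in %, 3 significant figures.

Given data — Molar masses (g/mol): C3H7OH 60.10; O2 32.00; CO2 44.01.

n(C3H7OH) = 2050 / 60.10 = 34.11 mol
n(O2) = 3282 / 32.00 = 102.6 mol
n/ν for C3H7OH = 34.11/2 = 17.06
n/ν for O2 = 102.6/9 = 11.40
Smallest n/ν is O2 → limiting reagent.
theoretical n(CO2) = (6/9) × 102.6 = 68.40 mol → 3010 g
% yield = 2270 / 3010 × 100 = 75.42 %

75.4 %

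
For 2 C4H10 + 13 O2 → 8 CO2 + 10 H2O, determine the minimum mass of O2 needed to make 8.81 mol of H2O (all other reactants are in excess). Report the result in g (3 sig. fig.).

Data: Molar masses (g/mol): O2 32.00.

366 g

n(H2O) = 8.810 mol
n(O2) = (13/10) × 8.810 = 11.45 mol
mass = 11.45 × 32.00 = 366.4 g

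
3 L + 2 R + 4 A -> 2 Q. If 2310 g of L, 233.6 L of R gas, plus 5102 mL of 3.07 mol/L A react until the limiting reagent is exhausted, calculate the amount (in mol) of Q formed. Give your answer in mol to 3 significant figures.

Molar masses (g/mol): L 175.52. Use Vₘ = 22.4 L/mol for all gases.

7.83 mol

n(L) = 2310 / 175.52 = 13.16 mol
n(R) = 233.6 / 22.4 = 10.43 mol
n(A) = 3.07 × 5102/1000 = 15.66 mol
n/ν → L: 4.387, R: 5.215, A: 3.915; A is limiting.
n(Q) = (2/4) × 15.66 = 7.830 mol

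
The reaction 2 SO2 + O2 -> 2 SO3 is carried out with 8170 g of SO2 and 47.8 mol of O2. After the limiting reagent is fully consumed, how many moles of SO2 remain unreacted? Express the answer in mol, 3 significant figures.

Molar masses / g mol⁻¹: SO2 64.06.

31.9 mol

n(SO2) = 8170 / 64.06 = 127.5 mol
n(O2) = 47.80 mol
n/ν for SO2 = 127.5/2 = 63.75
n/ν for O2 = 47.80/1 = 47.80
Smallest n/ν is O2 → limiting reagent.
SO2 consumed = (2/1) × 47.80 = 95.60 mol
SO2 remaining = 127.5 − 95.60 = 31.90 mol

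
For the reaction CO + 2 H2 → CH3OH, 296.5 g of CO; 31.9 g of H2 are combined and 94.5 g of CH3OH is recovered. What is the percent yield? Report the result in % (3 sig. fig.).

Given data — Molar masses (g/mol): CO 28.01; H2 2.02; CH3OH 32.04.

37.4 %

n(CO) = 296.5 / 28.01 = 10.59 mol
n(H2) = 31.90 / 2.02 = 15.79 mol
n/ν for CO = 10.59/1 = 10.59
n/ν for H2 = 15.79/2 = 7.895
Smallest n/ν is H2 → limiting reagent.
theoretical n(CH3OH) = (1/2) × 15.79 = 7.895 mol → 253.0 g
% yield = 94.5 / 253.0 × 100 = 37.35 %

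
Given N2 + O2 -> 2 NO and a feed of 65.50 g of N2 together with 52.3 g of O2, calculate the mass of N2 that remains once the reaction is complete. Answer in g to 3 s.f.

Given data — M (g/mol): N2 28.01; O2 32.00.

19.7 g

n(N2) = 65.50 / 28.01 = 2.338 mol
n(O2) = 52.30 / 32.00 = 1.634 mol
n/ν → N2: 2.338, O2: 1.634; O2 is limiting.
N2 consumed = (1/1) × 1.634 = 1.634 mol
N2 remaining = 2.338 − 1.634 = 0.7040 mol
mass = 0.7040 × 28.01 = 19.72 g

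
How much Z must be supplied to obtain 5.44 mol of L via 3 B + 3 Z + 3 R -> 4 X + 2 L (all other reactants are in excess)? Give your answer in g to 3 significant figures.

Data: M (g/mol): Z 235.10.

n(L) = 5.440 mol
n(Z) = (3/2) × 5.440 = 8.160 mol
mass = 8.160 × 235.10 = 1918 g

1920 g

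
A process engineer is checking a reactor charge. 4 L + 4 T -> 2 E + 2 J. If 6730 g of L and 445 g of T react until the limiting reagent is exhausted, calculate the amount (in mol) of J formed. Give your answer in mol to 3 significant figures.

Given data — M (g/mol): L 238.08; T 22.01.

n(L) = 6730 / 238.08 = 28.27 mol
n(T) = 445.0 / 22.01 = 20.22 mol
n/ν for L = 28.27/4 = 7.068
n/ν for T = 20.22/4 = 5.055
Smallest n/ν is T → limiting reagent.
n(J) = (2/4) × 20.22 = 10.11 mol

10.1 mol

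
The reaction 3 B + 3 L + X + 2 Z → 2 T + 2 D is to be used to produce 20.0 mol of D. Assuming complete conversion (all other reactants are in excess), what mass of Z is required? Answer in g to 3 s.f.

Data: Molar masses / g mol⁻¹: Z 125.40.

2510 g

n(D) = 20.00 mol
n(Z) = (2/2) × 20.00 = 20.00 mol
mass = 20.00 × 125.40 = 2508 g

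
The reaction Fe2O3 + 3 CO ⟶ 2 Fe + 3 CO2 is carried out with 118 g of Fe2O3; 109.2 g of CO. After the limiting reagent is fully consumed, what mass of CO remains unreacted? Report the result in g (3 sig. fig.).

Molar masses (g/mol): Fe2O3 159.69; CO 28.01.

47.1 g

n(Fe2O3) = 118.0 / 159.69 = 0.7389 mol
n(CO) = 109.2 / 28.01 = 3.899 mol
n/ν for Fe2O3 = 0.7389/1 = 0.7389
n/ν for CO = 3.899/3 = 1.300
Smallest n/ν is Fe2O3 → limiting reagent.
CO consumed = (3/1) × 0.7389 = 2.217 mol
CO remaining = 3.899 − 2.217 = 1.682 mol
mass = 1.682 × 28.01 = 47.11 g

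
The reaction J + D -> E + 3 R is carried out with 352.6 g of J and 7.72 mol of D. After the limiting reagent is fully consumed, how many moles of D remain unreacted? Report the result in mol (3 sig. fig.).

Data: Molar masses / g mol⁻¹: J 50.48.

n(J) = 352.6 / 50.48 = 6.985 mol
n(D) = 7.720 mol
n/ν for J = 6.985/1 = 6.985
n/ν for D = 7.720/1 = 7.720
Smallest n/ν is J → limiting reagent.
D consumed = (1/1) × 6.985 = 6.985 mol
D remaining = 7.720 − 6.985 = 0.7350 mol

0.735 mol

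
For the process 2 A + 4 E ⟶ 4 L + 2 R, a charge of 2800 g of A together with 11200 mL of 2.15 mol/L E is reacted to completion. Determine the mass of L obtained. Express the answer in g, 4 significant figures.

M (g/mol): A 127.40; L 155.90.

3754 g

n(A) = 2800 / 127.40 = 21.98 mol
n(E) = 2.15 × 11200/1000 = 24.08 mol
n/ν for A = 21.98/2 = 10.99
n/ν for E = 24.08/4 = 6.020
Smallest n/ν is E → limiting reagent.
n(L) = (4/4) × 24.08 = 24.08 mol
mass = 24.08 × 155.90 = 3754 g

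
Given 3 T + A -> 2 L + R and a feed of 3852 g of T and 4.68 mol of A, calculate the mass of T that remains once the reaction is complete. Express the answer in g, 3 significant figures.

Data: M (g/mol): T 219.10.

n(T) = 3852 / 219.10 = 17.58 mol
n(A) = 4.680 mol
n/ν for T = 17.58/3 = 5.860
n/ν for A = 4.680/1 = 4.680
Smallest n/ν is A → limiting reagent.
T consumed = (3/1) × 4.680 = 14.04 mol
T remaining = 17.58 − 14.04 = 3.540 mol
mass = 3.540 × 219.10 = 775.6 g

776 g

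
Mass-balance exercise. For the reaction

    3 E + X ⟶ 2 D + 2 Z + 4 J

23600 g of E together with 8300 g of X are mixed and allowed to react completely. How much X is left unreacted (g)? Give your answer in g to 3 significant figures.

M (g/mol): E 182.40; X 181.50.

472 g

n(E) = 23600 / 182.40 = 129.4 mol
n(X) = 8300 / 181.50 = 45.73 mol
n/ν for E = 129.4/3 = 43.13
n/ν for X = 45.73/1 = 45.73
Smallest n/ν is E → limiting reagent.
X consumed = (1/3) × 129.4 = 43.13 mol
X remaining = 45.73 − 43.13 = 2.600 mol
mass = 2.600 × 181.50 = 471.9 g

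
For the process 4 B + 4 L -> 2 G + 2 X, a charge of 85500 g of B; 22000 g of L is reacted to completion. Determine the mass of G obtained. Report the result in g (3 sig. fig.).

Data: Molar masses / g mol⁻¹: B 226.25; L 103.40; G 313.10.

33300 g

n(B) = 85500 / 226.25 = 377.9 mol
n(L) = 22000 / 103.40 = 212.8 mol
n/ν for B = 377.9/4 = 94.48
n/ν for L = 212.8/4 = 53.20
Smallest n/ν is L → limiting reagent.
n(G) = (2/4) × 212.8 = 106.4 mol
mass = 106.4 × 313.10 = 33310 g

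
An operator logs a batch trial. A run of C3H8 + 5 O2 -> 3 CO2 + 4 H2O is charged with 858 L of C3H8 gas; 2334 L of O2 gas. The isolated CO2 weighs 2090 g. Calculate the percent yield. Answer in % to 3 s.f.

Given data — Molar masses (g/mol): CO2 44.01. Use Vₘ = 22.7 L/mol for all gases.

77.0 %

n(C3H8) = 858.0 / 22.7 = 37.80 mol
n(O2) = 2334 / 22.7 = 102.8 mol
n/ν → C3H8: 37.80, O2: 20.56; O2 is limiting.
theoretical n(CO2) = (3/5) × 102.8 = 61.68 mol → 2715 g
% yield = 2090 / 2715 × 100 = 76.98 %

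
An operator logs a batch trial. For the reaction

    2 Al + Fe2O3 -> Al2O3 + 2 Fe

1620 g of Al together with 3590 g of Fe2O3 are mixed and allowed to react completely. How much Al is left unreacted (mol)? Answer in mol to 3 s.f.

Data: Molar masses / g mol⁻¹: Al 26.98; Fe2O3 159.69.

n(Al) = 1620 / 26.98 = 60.04 mol
n(Fe2O3) = 3590 / 159.69 = 22.48 mol
n/ν for Al = 60.04/2 = 30.02
n/ν for Fe2O3 = 22.48/1 = 22.48
Smallest n/ν is Fe2O3 → limiting reagent.
Al consumed = (2/1) × 22.48 = 44.96 mol
Al remaining = 60.04 − 44.96 = 15.08 mol

15.1 mol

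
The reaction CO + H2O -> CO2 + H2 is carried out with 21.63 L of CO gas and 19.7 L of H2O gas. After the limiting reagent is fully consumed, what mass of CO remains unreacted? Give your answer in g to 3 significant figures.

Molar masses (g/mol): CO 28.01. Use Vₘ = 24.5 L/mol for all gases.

2.21 g

n(CO) = 21.63 / 24.5 = 0.8829 mol
n(H2O) = 19.70 / 24.5 = 0.8041 mol
n/ν → CO: 0.8829, H2O: 0.8041; H2O is limiting.
CO consumed = (1/1) × 0.8041 = 0.8041 mol
CO remaining = 0.8829 − 0.8041 = 0.07880 mol
mass = 0.07880 × 28.01 = 2.207 g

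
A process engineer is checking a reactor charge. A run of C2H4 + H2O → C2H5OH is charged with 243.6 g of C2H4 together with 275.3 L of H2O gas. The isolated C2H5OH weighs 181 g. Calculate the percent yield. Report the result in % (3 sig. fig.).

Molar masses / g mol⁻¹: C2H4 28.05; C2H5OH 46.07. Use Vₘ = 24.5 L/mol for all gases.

n(C2H4) = 243.6 / 28.05 = 8.684 mol
n(H2O) = 275.3 / 24.5 = 11.24 mol
n/ν for C2H4 = 8.684/1 = 8.684
n/ν for H2O = 11.24/1 = 11.24
Smallest n/ν is C2H4 → limiting reagent.
theoretical n(C2H5OH) = (1/1) × 8.684 = 8.684 mol → 400.1 g
% yield = 181 / 400.1 × 100 = 45.24 %

45.2 %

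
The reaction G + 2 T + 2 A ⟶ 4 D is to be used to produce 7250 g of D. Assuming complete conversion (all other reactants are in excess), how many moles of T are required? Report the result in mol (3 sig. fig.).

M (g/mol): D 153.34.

n(D) = 7250 / 153.34 = 47.28 mol
n(T) = (2/4) × 47.28 = 23.64 mol

23.6 mol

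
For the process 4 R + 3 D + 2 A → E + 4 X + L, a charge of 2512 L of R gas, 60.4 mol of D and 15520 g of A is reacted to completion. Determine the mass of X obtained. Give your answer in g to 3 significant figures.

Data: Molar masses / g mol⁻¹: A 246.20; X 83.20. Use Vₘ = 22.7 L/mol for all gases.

6700 g

n(R) = 2512 / 22.7 = 110.7 mol
n(D) = 60.40 mol
n(A) = 15520 / 246.20 = 63.04 mol
n/ν for R = 110.7/4 = 27.68
n/ν for D = 60.40/3 = 20.13
n/ν for A = 63.04/2 = 31.52
Smallest n/ν is D → limiting reagent.
n(X) = (4/3) × 60.40 = 80.53 mol
mass = 80.53 × 83.20 = 6700 g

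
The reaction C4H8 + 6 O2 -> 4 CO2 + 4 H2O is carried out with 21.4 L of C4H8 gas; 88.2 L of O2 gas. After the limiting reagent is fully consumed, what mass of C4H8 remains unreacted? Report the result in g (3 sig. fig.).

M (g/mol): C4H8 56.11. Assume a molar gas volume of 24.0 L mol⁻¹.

n(C4H8) = 21.40 / 24.0 = 0.8917 mol
n(O2) = 88.20 / 24.0 = 3.675 mol
n/ν for C4H8 = 0.8917/1 = 0.8917
n/ν for O2 = 3.675/6 = 0.6125
Smallest n/ν is O2 → limiting reagent.
C4H8 consumed = (1/6) × 3.675 = 0.6125 mol
C4H8 remaining = 0.8917 − 0.6125 = 0.2792 mol
mass = 0.2792 × 56.11 = 15.67 g

15.7 g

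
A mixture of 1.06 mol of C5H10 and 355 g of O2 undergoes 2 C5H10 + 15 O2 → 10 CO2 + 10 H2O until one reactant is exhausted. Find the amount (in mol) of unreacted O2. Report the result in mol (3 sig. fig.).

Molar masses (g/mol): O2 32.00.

3.14 mol

n(C5H10) = 1.060 mol
n(O2) = 355.0 / 32.00 = 11.09 mol
n/ν for C5H10 = 1.060/2 = 0.5300
n/ν for O2 = 11.09/15 = 0.7393
Smallest n/ν is C5H10 → limiting reagent.
O2 consumed = (15/2) × 1.060 = 7.950 mol
O2 remaining = 11.09 − 7.950 = 3.140 mol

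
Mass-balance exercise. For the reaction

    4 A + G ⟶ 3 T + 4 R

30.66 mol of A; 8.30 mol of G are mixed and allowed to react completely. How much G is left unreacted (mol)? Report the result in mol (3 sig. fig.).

n(A) = 30.66 mol
n(G) = 8.300 mol
n/ν for A = 30.66/4 = 7.665
n/ν for G = 8.300/1 = 8.300
Smallest n/ν is A → limiting reagent.
G consumed = (1/4) × 30.66 = 7.665 mol
G remaining = 8.300 − 7.665 = 0.6350 mol

0.635 mol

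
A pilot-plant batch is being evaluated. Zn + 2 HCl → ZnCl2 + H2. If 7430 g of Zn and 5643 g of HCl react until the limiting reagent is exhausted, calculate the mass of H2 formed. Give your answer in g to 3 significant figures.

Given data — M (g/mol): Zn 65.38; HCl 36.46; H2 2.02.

156 g

n(Zn) = 7430 / 65.38 = 113.6 mol
n(HCl) = 5643 / 36.46 = 154.8 mol
n/ν → Zn: 113.6, HCl: 77.40; HCl is limiting.
n(H2) = (1/2) × 154.8 = 77.40 mol
mass = 77.40 × 2.02 = 156.3 g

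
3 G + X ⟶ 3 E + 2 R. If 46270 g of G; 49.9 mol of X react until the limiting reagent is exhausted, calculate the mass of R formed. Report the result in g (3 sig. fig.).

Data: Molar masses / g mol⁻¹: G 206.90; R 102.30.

n(G) = 46270 / 206.90 = 223.6 mol
n(X) = 49.90 mol
n/ν for G = 223.6/3 = 74.53
n/ν for X = 49.90/1 = 49.90
Smallest n/ν is X → limiting reagent.
n(R) = (2/1) × 49.90 = 99.80 mol
mass = 99.80 × 102.30 = 10210 g

10200 g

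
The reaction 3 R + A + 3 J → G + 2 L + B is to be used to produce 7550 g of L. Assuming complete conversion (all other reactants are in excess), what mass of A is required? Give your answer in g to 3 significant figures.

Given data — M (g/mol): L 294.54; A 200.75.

2570 g

n(L) = 7550 / 294.54 = 25.63 mol
n(A) = (1/2) × 25.63 = 12.82 mol
mass = 12.82 × 200.75 = 2574 g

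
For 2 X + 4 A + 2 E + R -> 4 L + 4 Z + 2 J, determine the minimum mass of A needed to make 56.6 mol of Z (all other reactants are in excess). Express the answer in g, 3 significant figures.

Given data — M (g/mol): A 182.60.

n(Z) = 56.60 mol
n(A) = (4/4) × 56.60 = 56.60 mol
mass = 56.60 × 182.60 = 10340 g

10300 g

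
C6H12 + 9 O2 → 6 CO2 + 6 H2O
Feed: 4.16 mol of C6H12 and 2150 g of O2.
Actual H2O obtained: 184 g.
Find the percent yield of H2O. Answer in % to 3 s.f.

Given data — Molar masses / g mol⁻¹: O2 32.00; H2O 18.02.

n(C6H12) = 4.160 mol
n(O2) = 2150 / 32.00 = 67.19 mol
n/ν for C6H12 = 4.160/1 = 4.160
n/ν for O2 = 67.19/9 = 7.466
Smallest n/ν is C6H12 → limiting reagent.
theoretical n(H2O) = (6/1) × 4.160 = 24.96 mol → 449.8 g
% yield = 184 / 449.8 × 100 = 40.91 %

40.9 %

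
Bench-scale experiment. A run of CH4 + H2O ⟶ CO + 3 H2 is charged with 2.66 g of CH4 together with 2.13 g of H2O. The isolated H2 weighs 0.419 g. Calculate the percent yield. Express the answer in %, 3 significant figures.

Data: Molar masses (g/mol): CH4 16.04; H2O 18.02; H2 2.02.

58.5 %

n(CH4) = 2.660 / 16.04 = 0.1658 mol
n(H2O) = 2.130 / 18.02 = 0.1182 mol
n/ν → CH4: 0.1658, H2O: 0.1182; H2O is limiting.
theoretical n(H2) = (3/1) × 0.1182 = 0.3546 mol → 0.7163 g
% yield = 0.419 / 0.7163 × 100 = 58.50 %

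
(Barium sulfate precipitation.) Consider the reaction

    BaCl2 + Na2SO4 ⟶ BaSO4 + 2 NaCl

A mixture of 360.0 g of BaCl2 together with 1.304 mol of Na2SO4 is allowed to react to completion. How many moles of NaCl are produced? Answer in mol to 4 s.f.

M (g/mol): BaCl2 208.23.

n(BaCl2) = 360.0 / 208.23 = 1.729 mol
n(Na2SO4) = 1.304 mol
n/ν for BaCl2 = 1.729/1 = 1.729
n/ν for Na2SO4 = 1.304/1 = 1.304
Smallest n/ν is Na2SO4 → limiting reagent.
n(NaCl) = (2/1) × 1.304 = 2.608 mol

2.608 mol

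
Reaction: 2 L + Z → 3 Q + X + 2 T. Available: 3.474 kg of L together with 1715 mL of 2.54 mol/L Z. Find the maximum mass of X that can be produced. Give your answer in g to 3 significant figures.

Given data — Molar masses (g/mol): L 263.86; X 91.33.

n(L) = 3.474×1000 / 263.86 = 13.17 mol
n(Z) = 2.54 × 1715/1000 = 4.356 mol
n/ν for L = 13.17/2 = 6.585
n/ν for Z = 4.356/1 = 4.356
Smallest n/ν is Z → limiting reagent.
n(X) = (1/1) × 4.356 = 4.356 mol
mass = 4.356 × 91.33 = 397.8 g

398 g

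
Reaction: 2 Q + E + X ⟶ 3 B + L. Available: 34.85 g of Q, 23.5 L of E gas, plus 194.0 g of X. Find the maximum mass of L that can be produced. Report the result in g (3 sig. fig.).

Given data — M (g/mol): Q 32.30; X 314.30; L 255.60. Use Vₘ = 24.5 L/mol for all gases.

n(Q) = 34.85 / 32.30 = 1.079 mol
n(E) = 23.50 / 24.5 = 0.9592 mol
n(X) = 194.0 / 314.30 = 0.6172 mol
n/ν for Q = 1.079/2 = 0.5395
n/ν for E = 0.9592/1 = 0.9592
n/ν for X = 0.6172/1 = 0.6172
Smallest n/ν is Q → limiting reagent.
n(L) = (1/2) × 1.079 = 0.5395 mol
mass = 0.5395 × 255.60 = 137.9 g

138 g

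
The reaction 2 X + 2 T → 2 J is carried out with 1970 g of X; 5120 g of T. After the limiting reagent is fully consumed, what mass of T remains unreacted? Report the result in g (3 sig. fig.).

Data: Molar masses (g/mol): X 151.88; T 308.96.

n(X) = 1970 / 151.88 = 12.97 mol
n(T) = 5120 / 308.96 = 16.57 mol
n/ν → X: 6.485, T: 8.285; X is limiting.
T consumed = (2/2) × 12.97 = 12.97 mol
T remaining = 16.57 − 12.97 = 3.600 mol
mass = 3.600 × 308.96 = 1112 g

1110 g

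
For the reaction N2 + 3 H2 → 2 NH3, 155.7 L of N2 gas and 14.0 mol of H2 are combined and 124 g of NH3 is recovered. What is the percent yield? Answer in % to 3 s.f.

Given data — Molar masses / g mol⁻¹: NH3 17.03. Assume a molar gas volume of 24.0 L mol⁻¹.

n(N2) = 155.7 / 24.0 = 6.488 mol
n(H2) = 14.00 mol
n/ν for N2 = 6.488/1 = 6.488
n/ν for H2 = 14.00/3 = 4.667
Smallest n/ν is H2 → limiting reagent.
theoretical n(NH3) = (2/3) × 14.00 = 9.333 mol → 158.9 g
% yield = 124 / 158.9 × 100 = 78.04 %

78.0 %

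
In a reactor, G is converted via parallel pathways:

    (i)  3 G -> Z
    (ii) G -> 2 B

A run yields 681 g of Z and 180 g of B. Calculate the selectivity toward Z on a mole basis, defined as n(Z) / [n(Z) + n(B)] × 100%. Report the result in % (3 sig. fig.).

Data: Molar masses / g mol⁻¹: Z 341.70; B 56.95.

n(Z) = 681 / 341.70 = 1.993 mol
n(B) = 180 / 56.95 = 3.161 mol
selectivity = 1.993/(1.993+3.161) × 100 = 38.67 %

38.7 %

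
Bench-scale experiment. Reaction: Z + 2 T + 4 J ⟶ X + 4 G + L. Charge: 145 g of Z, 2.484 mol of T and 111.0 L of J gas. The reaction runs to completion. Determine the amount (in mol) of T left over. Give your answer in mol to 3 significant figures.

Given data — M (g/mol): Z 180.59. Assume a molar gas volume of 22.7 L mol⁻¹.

n(Z) = 145.0 / 180.59 = 0.8029 mol
n(T) = 2.484 mol
n(J) = 111.0 / 22.7 = 4.890 mol
n/ν for Z = 0.8029/1 = 0.8029
n/ν for T = 2.484/2 = 1.242
n/ν for J = 4.890/4 = 1.223
Smallest n/ν is Z → limiting reagent.
T consumed = (2/1) × 0.8029 = 1.606 mol
T remaining = 2.484 − 1.606 = 0.8780 mol

0.878 mol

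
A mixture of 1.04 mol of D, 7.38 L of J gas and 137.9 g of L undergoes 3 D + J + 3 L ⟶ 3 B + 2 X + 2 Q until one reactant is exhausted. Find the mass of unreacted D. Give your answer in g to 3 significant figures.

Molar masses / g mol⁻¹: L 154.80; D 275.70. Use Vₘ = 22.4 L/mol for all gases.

n(D) = 1.040 mol
n(J) = 7.380 / 22.4 = 0.3295 mol
n(L) = 137.9 / 154.80 = 0.8908 mol
n/ν for D = 1.040/3 = 0.3467
n/ν for J = 0.3295/1 = 0.3295
n/ν for L = 0.8908/3 = 0.2969
Smallest n/ν is L → limiting reagent.
D consumed = (3/3) × 0.8908 = 0.8908 mol
D remaining = 1.040 − 0.8908 = 0.1492 mol
mass = 0.1492 × 275.70 = 41.13 g

41.1 g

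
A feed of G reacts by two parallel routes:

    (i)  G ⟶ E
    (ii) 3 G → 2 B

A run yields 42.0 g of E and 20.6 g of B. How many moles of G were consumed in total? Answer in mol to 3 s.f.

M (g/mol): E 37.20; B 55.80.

n(E) = 42.0 / 37.20 = 1.129 mol
n(B) = 20.6 / 55.80 = 0.3692 mol
n(G) via (i) = (1/1)×1.129 = 1.129 mol
n(G) via (ii) = (3/2)×0.3692 = 0.5538 mol
total n(G) = 1.129 + 0.5538 = 1.683 mol

1.68 mol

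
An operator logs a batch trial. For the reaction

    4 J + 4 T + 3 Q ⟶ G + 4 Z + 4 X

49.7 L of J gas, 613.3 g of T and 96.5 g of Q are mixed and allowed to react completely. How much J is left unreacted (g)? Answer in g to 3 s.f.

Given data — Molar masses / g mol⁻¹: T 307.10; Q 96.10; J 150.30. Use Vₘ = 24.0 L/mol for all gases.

n(J) = 49.70 / 24.0 = 2.071 mol
n(T) = 613.3 / 307.10 = 1.997 mol
n(Q) = 96.50 / 96.10 = 1.004 mol
n/ν for J = 2.071/4 = 0.5178
n/ν for T = 1.997/4 = 0.4993
n/ν for Q = 1.004/3 = 0.3347
Smallest n/ν is Q → limiting reagent.
J consumed = (4/3) × 1.004 = 1.339 mol
J remaining = 2.071 − 1.339 = 0.7320 mol
mass = 0.7320 × 150.30 = 110.0 g

110 g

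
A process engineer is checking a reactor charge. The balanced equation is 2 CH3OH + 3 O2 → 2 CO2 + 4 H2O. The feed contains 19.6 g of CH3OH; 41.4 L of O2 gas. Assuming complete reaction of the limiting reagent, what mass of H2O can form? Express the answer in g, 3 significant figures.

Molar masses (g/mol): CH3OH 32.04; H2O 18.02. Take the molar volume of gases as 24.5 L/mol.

22.0 g

n(CH3OH) = 19.60 / 32.04 = 0.6117 mol
n(O2) = 41.40 / 24.5 = 1.690 mol
n/ν → CH3OH: 0.3059, O2: 0.5633; CH3OH is limiting.
n(H2O) = (4/2) × 0.6117 = 1.223 mol
mass = 1.223 × 18.02 = 22.04 g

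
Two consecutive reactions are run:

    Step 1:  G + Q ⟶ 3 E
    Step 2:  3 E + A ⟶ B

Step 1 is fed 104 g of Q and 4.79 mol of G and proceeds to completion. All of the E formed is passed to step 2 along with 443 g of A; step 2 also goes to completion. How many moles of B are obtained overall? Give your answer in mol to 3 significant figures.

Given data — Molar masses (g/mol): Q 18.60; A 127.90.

3.46 mol

Step 1:
n(Q) = 104.0 / 18.60 = 5.591 mol
n(G) = 4.790 mol
n/ν for Q = 5.591/1 = 5.591
n/ν for G = 4.790/1 = 4.790
Smallest n/ν is G → limiting reagent.
n(E) produced = (3/1) × 4.790 = 14.37 mol
Step 2:
n(E) available = 14.37 mol
n(A) = 443.0 / 127.90 = 3.464 mol
n/ν for E = 14.37/3 = 4.790
n/ν for A = 3.464/1 = 3.464
Smallest n/ν is A → limiting reagent.
n(B) = (1/1) × 3.464 = 3.464 mol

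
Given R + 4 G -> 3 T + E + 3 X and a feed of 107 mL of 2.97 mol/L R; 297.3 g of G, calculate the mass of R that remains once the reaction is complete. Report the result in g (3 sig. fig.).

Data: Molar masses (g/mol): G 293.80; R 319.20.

n(R) = 2.97 × 107.0/1000 = 0.3178 mol
n(G) = 297.3 / 293.80 = 1.012 mol
n/ν for R = 0.3178/1 = 0.3178
n/ν for G = 1.012/4 = 0.2530
Smallest n/ν is G → limiting reagent.
R consumed = (1/4) × 1.012 = 0.2530 mol
R remaining = 0.3178 − 0.2530 = 0.06480 mol
mass = 0.06480 × 319.20 = 20.68 g

20.7 g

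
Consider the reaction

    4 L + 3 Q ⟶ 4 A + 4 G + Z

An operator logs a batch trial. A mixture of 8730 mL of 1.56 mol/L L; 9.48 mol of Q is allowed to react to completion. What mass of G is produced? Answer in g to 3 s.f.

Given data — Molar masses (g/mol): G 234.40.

n(L) = 1.56 × 8730/1000 = 13.62 mol
n(Q) = 9.480 mol
n/ν → L: 3.405, Q: 3.160; Q is limiting.
n(G) = (4/3) × 9.480 = 12.64 mol
mass = 12.64 × 234.40 = 2963 g

2960 g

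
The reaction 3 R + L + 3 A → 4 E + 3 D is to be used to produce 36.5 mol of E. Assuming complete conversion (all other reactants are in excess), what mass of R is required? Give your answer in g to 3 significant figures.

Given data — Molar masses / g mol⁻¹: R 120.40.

3300 g

n(E) = 36.50 mol
n(R) = (3/4) × 36.50 = 27.38 mol
mass = 27.38 × 120.40 = 3297 g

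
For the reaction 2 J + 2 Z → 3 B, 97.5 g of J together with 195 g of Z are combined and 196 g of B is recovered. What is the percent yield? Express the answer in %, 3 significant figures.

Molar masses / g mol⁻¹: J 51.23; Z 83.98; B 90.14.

n(J) = 97.50 / 51.23 = 1.903 mol
n(Z) = 195.0 / 83.98 = 2.322 mol
n/ν for J = 1.903/2 = 0.9515
n/ν for Z = 2.322/2 = 1.161
Smallest n/ν is J → limiting reagent.
theoretical n(B) = (3/2) × 1.903 = 2.855 mol → 257.3 g
% yield = 196 / 257.3 × 100 = 76.18 %

76.2 %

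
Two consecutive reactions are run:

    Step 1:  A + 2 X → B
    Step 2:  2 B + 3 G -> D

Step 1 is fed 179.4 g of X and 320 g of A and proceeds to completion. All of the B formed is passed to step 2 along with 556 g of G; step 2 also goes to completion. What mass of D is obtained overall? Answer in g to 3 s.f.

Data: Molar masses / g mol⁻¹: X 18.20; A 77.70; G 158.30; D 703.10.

823 g

Step 1:
n(X) = 179.4 / 18.20 = 9.857 mol
n(A) = 320.0 / 77.70 = 4.118 mol
n/ν for X = 9.857/2 = 4.929
n/ν for A = 4.118/1 = 4.118
Smallest n/ν is A → limiting reagent.
n(B) produced = (1/1) × 4.118 = 4.118 mol
Step 2:
n(B) available = 4.118 mol
n(G) = 556.0 / 158.30 = 3.512 mol
n/ν for B = 4.118/2 = 2.059
n/ν for G = 3.512/3 = 1.171
Smallest n/ν is G → limiting reagent.
n(D) = (1/3) × 3.512 = 1.171 mol
mass = 1.171 × 703.10 = 823.3 g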